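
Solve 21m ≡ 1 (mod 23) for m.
21^(-1) ≡ 11 (mod 23). Verification: 21 × 11 = 231 ≡ 1 (mod 23)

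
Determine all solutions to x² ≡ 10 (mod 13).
The square roots of 10 mod 13 are 7 and 6. Verify: 7² = 49 ≡ 10 (mod 13)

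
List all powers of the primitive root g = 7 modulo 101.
g^1, g^2, ..., g^{100} mod 101: {7, 49, 40, 78, 41, 85, 90, 24, 67, 65, 51, 54, 75, 20, 39, 71, 93, 45, 12, 84, 83, 76, 27, 88, 10, 70, 86, 97, 73, 6, 42, 92, 38, 64, 44, 5, 35, 43, 99, 87, 3, 21, 46, 19, 32, 22, 53, 68, 72, 100, 94, 52, 61, 23, 60, 16, 11, 77, 34, 36, 50, 47, 26, 81, 62, 30, 8, 56, 89, 17, 18, 25, 74, 13, 91, 31, 15, 4, 28, 95, 59, 9, 63, 37, 57, 96, 66, 58, 2, 14, 98, 80, 55, 82, 69, 79, 48, 33, 29, 1}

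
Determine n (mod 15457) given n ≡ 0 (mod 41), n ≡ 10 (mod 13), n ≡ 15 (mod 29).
9266

Using the Chinese Remainder Theorem:
M = product of moduli = 15457
For equation 1: M_1 = 377, 377 ≡ 8 (mod 41), inverse of 377 mod 41 is 36 (check: 8 × 36 = 288 ≡ 1 (mod 41))
For equation 2: M_2 = 1189, 1189 ≡ 6 (mod 13), inverse of 1189 mod 13 is 11 (check: 6 × 11 = 66 ≡ 1 (mod 13))
For equation 3: M_3 = 533, 533 ≡ 11 (mod 29), inverse of 533 mod 29 is 8 (check: 11 × 8 = 88 ≡ 1 (mod 29))
Combine: n ≡ Σ r_i×M_i×(M_i⁻¹ mod m_i) = 0×377×36 + 10×1189×11 + 15×533×8 = 0 + 130790 + 63960 = 194750
194750 mod 15457 = 9266
n ≡ 9266 (mod 15457)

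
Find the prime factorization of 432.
2^4 × 3^3

Divide by primes starting from smallest:
432 ÷ 2 = 216
216 ÷ 2 = 108
108 ÷ 2 = 54
54 ÷ 2 = 27
27 ÷ 3 = 9
9 ÷ 3 = 3
3 ÷ 3 = 1

432 = 2^4 × 3^3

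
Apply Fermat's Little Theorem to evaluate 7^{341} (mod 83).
65

By Fermat's Little Theorem, a^(p-1) ≡ 1 (mod p) for prime p and gcd(a, p) = 1
Here p = 83, so 7^82 ≡ 1 (mod 83)
We can reduce the exponent: 341 mod 82 = 13
So 7^341 ≡ 7^13 (mod 83)
Computing: 7^13 mod 83 = 65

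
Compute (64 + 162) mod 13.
5

(64 + 162) = 226
226 mod 13 = 5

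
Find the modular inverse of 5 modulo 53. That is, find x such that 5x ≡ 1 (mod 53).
32

Using Extended Euclidean Algorithm:
gcd(5, 53) = 1
Bezout coefficients: 5 × -21 + 53 × 2 = 1
So 5 × -21 ≡ 1 (mod 53)
The inverse is -21 mod 53 = 32
Verification: 5 × 32 = 160 = 3 × 53 + 1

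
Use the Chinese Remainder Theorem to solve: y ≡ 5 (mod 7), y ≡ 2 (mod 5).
12

Using the Chinese Remainder Theorem:
M = product of moduli = 35
For equation 1: M_1 = 5, 5 ≡ 5 (mod 7), inverse of 5 mod 7 is 3 (check: 5 × 3 = 15 ≡ 1 (mod 7))
For equation 2: M_2 = 7, 7 ≡ 2 (mod 5), inverse of 7 mod 5 is 3 (check: 2 × 3 = 6 ≡ 1 (mod 5))
Combine: y ≡ Σ r_i×M_i×(M_i⁻¹ mod m_i) = 5×5×3 + 2×7×3 = 75 + 42 = 117
117 mod 35 = 12
y ≡ 12 (mod 35)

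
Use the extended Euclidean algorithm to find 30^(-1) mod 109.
Extended GCD: 30(40) + 109(-11) = 1. So 30^(-1) ≡ 40 ≡ 40 (mod 109). Verify: 30 × 40 = 1200 ≡ 1 (mod 109)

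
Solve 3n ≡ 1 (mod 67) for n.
45

Using Extended Euclidean Algorithm:
gcd(3, 67) = 1
Bezout coefficients: 3 × -22 + 67 × 1 = 1
So 3 × -22 ≡ 1 (mod 67)
The inverse is -22 mod 67 = 45
Verification: 3 × 45 = 135 = 2 × 67 + 1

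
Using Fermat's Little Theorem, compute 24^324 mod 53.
By Fermat: 24^{52} ≡ 1 (mod 53). 324 = 6×52 + 12. So 24^{324} ≡ 24^{12} ≡ 42 (mod 53)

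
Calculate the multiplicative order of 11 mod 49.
Powers of 11 mod 49: 11^1≡11, 11^2≡23, 11^3≡8, 11^4≡39, 11^5≡37, 11^6≡15, 11^7≡18, 11^8≡2, 11^9≡22, 11^10≡46, 11^11≡16, 11^12≡29, 11^13≡25, 11^14≡30, 11^15≡36, 11^16≡4, 11^17≡44, 11^18≡43, 11^19≡32, 11^20≡9, 11^21≡1. Order = 21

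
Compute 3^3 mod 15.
3 = 2 + 1 (binary 11). Repeated squaring mod 15: 3^1 ≡ 3; 3^2 ≡ 3² = 9 ≡ 9. Multiply: 3^3 = 3^2 × 3^1 ≡ 9 × 3 (mod 15): 9 × 3 = 27 ≡ 12. So 3^3 ≡ 12 (mod 15).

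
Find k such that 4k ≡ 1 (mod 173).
4^(-1) ≡ 130 (mod 173). Verification: 4 × 130 = 520 ≡ 1 (mod 173)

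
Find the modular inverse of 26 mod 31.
26^(-1) ≡ 6 (mod 31). Verification: 26 × 6 = 156 ≡ 1 (mod 31)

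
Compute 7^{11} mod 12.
7

Using successive squaring:
Binary expansion of 11: 1011
Powers of 7 mod 12 (each is the square of the previous):
  7^1 ≡ 7 (mod 12)
  7^2 ≡ 7² = 49 ≡ 1 (mod 12)
  7^4 ≡ 1² = 1 ≡ 1 (mod 12)
  7^8 ≡ 1² = 1 ≡ 1 (mod 12)
11 = 8 + 2 + 1, so 7^11 = 7^8 × 7^2 × 7^1 ≡ 1 × 1 × 7 (mod 12)
Multiplying step by step:
  1 × 1 = 1 ≡ 1 (mod 12)
  1 × 7 = 7 ≡ 7 (mod 12)
Result: 7^11 ≡ 7 (mod 12)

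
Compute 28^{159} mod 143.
112

Using successive squaring:
Binary expansion of 159: 10011111
Powers of 28 mod 143 (each is the square of the previous):
  28^1 ≡ 28 (mod 143)
  28^2 ≡ 28² = 784 ≡ 69 (mod 143)
  28^4 ≡ 69² = 4761 ≡ 42 (mod 143)
  28^8 ≡ 42² = 1764 ≡ 48 (mod 143)
  28^16 ≡ 48² = 2304 ≡ 16 (mod 143)
  28^32 ≡ 16² = 256 ≡ 113 (mod 143)
  28^64 ≡ 113² = 12769 ≡ 42 (mod 143)
  28^128 ≡ 42² = 1764 ≡ 48 (mod 143)
159 = 128 + 16 + 8 + 4 + 2 + 1, so 28^159 = 28^128 × 28^16 × 28^8 × 28^4 × 28^2 × 28^1 ≡ 48 × 16 × 48 × 42 × 69 × 28 (mod 143)
Multiplying step by step:
  48 × 16 = 768 ≡ 53 (mod 143)
  53 × 48 = 2544 ≡ 113 (mod 143)
  113 × 42 = 4746 ≡ 27 (mod 143)
  27 × 69 = 1863 ≡ 4 (mod 143)
  4 × 28 = 112 ≡ 112 (mod 143)
Result: 28^159 ≡ 112 (mod 143)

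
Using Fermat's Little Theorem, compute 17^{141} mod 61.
38

By Fermat's Little Theorem, a^(p-1) ≡ 1 (mod p) for prime p and gcd(a, p) = 1
Here p = 61, so 17^60 ≡ 1 (mod 61)
We can reduce the exponent: 141 mod 60 = 21
So 17^141 ≡ 17^21 (mod 61)
Computing: 17^21 mod 61 = 38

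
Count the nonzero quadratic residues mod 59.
For prime 59, there are (p-1)/2 = (59-1)/2 = 29 quadratic residues (excluding 0).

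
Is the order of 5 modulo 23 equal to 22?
Yes, ord_23(5) = 22.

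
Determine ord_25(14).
Powers of 14 mod 25: 14^1≡14, 14^2≡21, 14^3≡19, 14^4≡16, 14^5≡24, 14^6≡11, 14^7≡4, 14^8≡6, 14^9≡9, 14^10≡1. Order = 10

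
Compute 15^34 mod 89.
Using repeated squaring. 34 = 32 + 2 (binary 100010). Repeated squaring mod 89: 15^1 ≡ 15; 15^2 ≡ 15² = 225 ≡ 47; 15^4 ≡ 47² = 2209 ≡ 73; 15^8 ≡ 73² = 5329 ≡ 78; 15^16 ≡ 78² = 6084 ≡ 32; 15^32 ≡ 32² = 1024 ≡ 45. Multiply: 15^34 = 15^32 × 15^2 ≡ 45 × 47 (mod 89): 45 × 47 = 2115 ≡ 68. So 15^34 ≡ 68 (mod 89).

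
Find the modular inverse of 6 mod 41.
6^(-1) ≡ 7 (mod 41). Verification: 6 × 7 = 42 ≡ 1 (mod 41)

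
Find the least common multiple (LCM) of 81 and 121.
9801

First find GCD(81, 121) using the Euclidean algorithm:
81 = 0 × 121 + 81
121 = 1 × 81 + 40
81 = 2 × 40 + 1
40 = 40 × 1 + 0
GCD(81, 121) = 1

LCM formula: LCM(a, b) = (a × b) / GCD(a, b)
LCM(81, 121) = (81 × 121) / 1
LCM(81, 121) = 9801 / 1
LCM(81, 121) = 9801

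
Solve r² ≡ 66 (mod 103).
The square roots of 66 mod 103 are 13 and 90. Verify: 13² = 169 ≡ 66 (mod 103)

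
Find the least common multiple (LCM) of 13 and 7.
91

First find GCD(13, 7) using the Euclidean algorithm:
13 = 1 × 7 + 6
7 = 1 × 6 + 1
6 = 6 × 1 + 0
GCD(13, 7) = 1

LCM formula: LCM(a, b) = (a × b) / GCD(a, b)
LCM(13, 7) = (13 × 7) / 1
LCM(13, 7) = 91 / 1
LCM(13, 7) = 91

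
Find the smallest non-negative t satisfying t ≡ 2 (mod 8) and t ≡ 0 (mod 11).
M = 8 × 11 = 88. M₁ = 11, y₁ ≡ 3 (mod 8). M₂ = 8, y₂ ≡ 7 (mod 11). t = 2×11×3 + 0×8×7 ≡ 66 (mod 88)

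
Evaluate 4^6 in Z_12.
6 = 4 + 2 (binary 110). Repeated squaring mod 12: 4^1 ≡ 4; 4^2 ≡ 4² = 16 ≡ 4; 4^4 ≡ 4² = 16 ≡ 4. Multiply: 4^6 = 4^4 × 4^2 ≡ 4 × 4 (mod 12): 4 × 4 = 16 ≡ 4. So 4^6 ≡ 4 (mod 12).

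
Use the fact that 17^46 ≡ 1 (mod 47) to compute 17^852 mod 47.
By Fermat: 17^{46} ≡ 1 (mod 47). 852 ≡ 24 (mod 46). So 17^{852} ≡ 17^{24} ≡ 17 (mod 47)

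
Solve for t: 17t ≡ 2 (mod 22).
4

Since gcd(17, 22) = 1 divides 2, a solution exists.
Multiply both sides by the inverse of 17 mod 22:
  17^(-1) mod 22 = 13
  x ≡ 13 × 2 ≡ 26 ≡ 4 (mod 22)
Verification: 17 × 4 = 68 = 3 × 22 + 2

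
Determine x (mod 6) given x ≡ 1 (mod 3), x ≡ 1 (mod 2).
1

Using the Chinese Remainder Theorem:
M = product of moduli = 6
For equation 1: M_1 = 2, 2 ≡ 2 (mod 3), inverse of 2 mod 3 is 2 (check: 2 × 2 = 4 ≡ 1 (mod 3))
For equation 2: M_2 = 3, 3 ≡ 1 (mod 2), inverse of 3 mod 2 is 1 (check: 1 × 1 = 1 ≡ 1 (mod 2))
Combine: x ≡ Σ r_i×M_i×(M_i⁻¹ mod m_i) = 1×2×2 + 1×3×1 = 4 + 3 = 7
7 mod 6 = 1
x ≡ 1 (mod 6)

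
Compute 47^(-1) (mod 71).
68

Using Extended Euclidean Algorithm:
gcd(47, 71) = 1
Bezout coefficients: 47 × -3 + 71 × 2 = 1
So 47 × -3 ≡ 1 (mod 71)
The inverse is -3 mod 71 = 68
Verification: 47 × 68 = 3196 = 45 × 71 + 1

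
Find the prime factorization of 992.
2^5 × 31

Divide by primes starting from smallest:
992 ÷ 2 = 496
496 ÷ 2 = 248
248 ÷ 2 = 124
124 ÷ 2 = 62
62 ÷ 2 = 31
31 ÷ 31 = 1

992 = 2^5 × 31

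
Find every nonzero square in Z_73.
QRs mod 73: {1, 2, 3, 4, 6, 8, 9, 12, 16, 18, 19, 23, 24, 25, 27, 32, 35, 36, 37, 38, 41, 46, 48, 49, 50, 54, 55, 57, 61, 64, 65, 67, 69, 70, 71, 72}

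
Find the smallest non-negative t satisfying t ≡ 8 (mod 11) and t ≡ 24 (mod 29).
M = 11 × 29 = 319. M₁ = 29, y₁ ≡ 8 (mod 11). M₂ = 11, y₂ ≡ 8 (mod 29). t = 8×29×8 + 24×11×8 ≡ 140 (mod 319)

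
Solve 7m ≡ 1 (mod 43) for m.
7^(-1) ≡ 37 (mod 43). Verification: 7 × 37 = 259 ≡ 1 (mod 43)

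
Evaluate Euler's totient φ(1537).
1456

Prime factorization: 1537 = 29 × 53
Using the formula φ(n) = n × Π(1 - 1/p) for each prime factor p:
φ(1537) = 1537 × (1 - 1/29) × (1 - 1/53)
φ(1537) = 1456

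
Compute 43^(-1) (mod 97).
88

Using Extended Euclidean Algorithm:
gcd(43, 97) = 1
Bezout coefficients: 43 × -9 + 97 × 4 = 1
So 43 × -9 ≡ 1 (mod 97)
The inverse is -9 mod 97 = 88
Verification: 43 × 88 = 3784 = 39 × 97 + 1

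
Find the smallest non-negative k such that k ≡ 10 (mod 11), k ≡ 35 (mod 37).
109

Using the Chinese Remainder Theorem:
M = product of moduli = 407
For equation 1: M_1 = 37, 37 ≡ 4 (mod 11), inverse of 37 mod 11 is 3 (check: 4 × 3 = 12 ≡ 1 (mod 11))
For equation 2: M_2 = 11, 11 ≡ 11 (mod 37), inverse of 11 mod 37 is 27 (check: 11 × 27 = 297 ≡ 1 (mod 37))
Combine: k ≡ Σ r_i×M_i×(M_i⁻¹ mod m_i) = 10×37×3 + 35×11×27 = 1110 + 10395 = 11505
11505 mod 407 = 109
k ≡ 109 (mod 407)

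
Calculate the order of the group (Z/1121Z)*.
1044

Prime factorization: 1121 = 19 × 59
Using the formula φ(n) = n × Π(1 - 1/p) for each prime factor p:
φ(1121) = 1121 × (1 - 1/19) × (1 - 1/59)
φ(1121) = 1044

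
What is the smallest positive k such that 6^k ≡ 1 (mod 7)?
Powers of 6 mod 7: 6^1≡6, 6^2≡1. Order = 2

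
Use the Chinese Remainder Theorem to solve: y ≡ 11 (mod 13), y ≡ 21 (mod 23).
297

Using the Chinese Remainder Theorem:
M = product of moduli = 299
For equation 1: M_1 = 23, 23 ≡ 10 (mod 13), inverse of 23 mod 13 is 4 (check: 10 × 4 = 40 ≡ 1 (mod 13))
For equation 2: M_2 = 13, 13 ≡ 13 (mod 23), inverse of 13 mod 23 is 16 (check: 13 × 16 = 208 ≡ 1 (mod 23))
Combine: y ≡ Σ r_i×M_i×(M_i⁻¹ mod m_i) = 11×23×4 + 21×13×16 = 1012 + 4368 = 5380
5380 mod 299 = 297
y ≡ 297 (mod 299)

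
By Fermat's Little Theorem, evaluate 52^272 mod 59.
By Fermat: 52^{58} ≡ 1 (mod 59). 272 = 4×58 + 40. So 52^{272} ≡ 52^{40} ≡ 35 (mod 59)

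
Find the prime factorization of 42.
2 × 3 × 7

Divide by primes starting from smallest:
42 ÷ 2 = 21
21 ÷ 3 = 7
7 ÷ 7 = 1

42 = 2 × 3 × 7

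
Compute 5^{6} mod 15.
10

Using successive squaring:
Binary expansion of 6: 110
Powers of 5 mod 15 (each is the square of the previous):
  5^1 ≡ 5 (mod 15)
  5^2 ≡ 5² = 25 ≡ 10 (mod 15)
  5^4 ≡ 10² = 100 ≡ 10 (mod 15)
6 = 4 + 2, so 5^6 = 5^4 × 5^2 ≡ 10 × 10 (mod 15)
Multiplying step by step:
  10 × 10 = 100 ≡ 10 (mod 15)
Result: 5^6 ≡ 10 (mod 15)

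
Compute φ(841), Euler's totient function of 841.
812

Prime factorization: 841 = 29^2
Using the formula φ(n) = n × Π(1 - 1/p) for each prime factor p:
φ(841) = 841 × (1 - 1/29)
φ(841) = 812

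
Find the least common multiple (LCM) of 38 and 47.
1786

First find GCD(38, 47) using the Euclidean algorithm:
38 = 0 × 47 + 38
47 = 1 × 38 + 9
38 = 4 × 9 + 2
9 = 4 × 2 + 1
2 = 2 × 1 + 0
GCD(38, 47) = 1

LCM formula: LCM(a, b) = (a × b) / GCD(a, b)
LCM(38, 47) = (38 × 47) / 1
LCM(38, 47) = 1786 / 1
LCM(38, 47) = 1786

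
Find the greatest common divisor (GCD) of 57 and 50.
1

Using the Euclidean algorithm:
57 = 1 × 50 + 7
50 = 7 × 7 + 1
7 = 7 × 1 + 0

GCD(57, 50) = 1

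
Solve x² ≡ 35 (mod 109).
The square roots of 35 mod 109 are 97 and 12. Verify: 97² = 9409 ≡ 35 (mod 109)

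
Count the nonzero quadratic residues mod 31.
For prime 31, there are (p-1)/2 = (31-1)/2 = 15 quadratic residues (excluding 0).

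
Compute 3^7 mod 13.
7 = 4 + 2 + 1 (binary 111). Repeated squaring mod 13: 3^1 ≡ 3; 3^2 ≡ 3² = 9 ≡ 9; 3^4 ≡ 9² = 81 ≡ 3. Multiply: 3^7 = 3^4 × 3^2 × 3^1 ≡ 3 × 9 × 3 (mod 13): 3 × 9 = 27 ≡ 1; 1 × 3 = 3 ≡ 3. So 3^7 ≡ 3 (mod 13).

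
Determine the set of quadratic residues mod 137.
QRs mod 137: {1, 2, 4, 7, 8, 9, 11, 14, 15, 16, 17, 18, 19, 22, 25, 28, 30, 32, 34, 36, 37, 38, 39, 44, 49, 50, 56, 59, 60, 61, 63, 64, 65, 68, 69, 72, 73, 74, 76, 77, 78, 81, 87, 88, 93, 98, 99, 100, 101, 103, 105, 107, 109, 112, 115, 118, 119, 120, 121, 122, 123, 126, 128, 129, 130, 133, 135, 136}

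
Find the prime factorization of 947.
947

Divide by primes starting from smallest:
947 ÷ 947 = 1

947 = 947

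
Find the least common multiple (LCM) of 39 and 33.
429

First find GCD(39, 33) using the Euclidean algorithm:
39 = 1 × 33 + 6
33 = 5 × 6 + 3
6 = 2 × 3 + 0
GCD(39, 33) = 3

LCM formula: LCM(a, b) = (a × b) / GCD(a, b)
LCM(39, 33) = (39 × 33) / 3
LCM(39, 33) = 1287 / 3
LCM(39, 33) = 429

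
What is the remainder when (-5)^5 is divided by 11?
(-5) ≡ 6 (mod 11). 5 = 4 + 1 (binary 101). Repeated squaring mod 11: 6^1 ≡ 6; 6^2 ≡ 6² = 36 ≡ 3; 6^4 ≡ 3² = 9 ≡ 9. Multiply: (-5)^5 ≡ 6^4 × 6^1 ≡ 9 × 6 (mod 11): 9 × 6 = 54 ≡ 10. So (-5)^5 ≡ 10 (mod 11).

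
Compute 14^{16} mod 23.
8

Using successive squaring:
Binary expansion of 16: 10000
Powers of 14 mod 23 (each is the square of the previous):
  14^1 ≡ 14 (mod 23)
  14^2 ≡ 14² = 196 ≡ 12 (mod 23)
  14^4 ≡ 12² = 144 ≡ 6 (mod 23)
  14^8 ≡ 6² = 36 ≡ 13 (mod 23)
  14^16 ≡ 13² = 169 ≡ 8 (mod 23)
16 is a power of 2, so 14^16 is the last square: ≡ 8 (mod 23)
Result: 14^16 ≡ 8 (mod 23)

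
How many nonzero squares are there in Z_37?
For prime 37, there are (p-1)/2 = (37-1)/2 = 18 quadratic residues (excluding 0).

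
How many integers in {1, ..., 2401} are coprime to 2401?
2058

Prime factorization: 2401 = 7^4
Using the formula φ(n) = n × Π(1 - 1/p) for each prime factor p:
φ(2401) = 2401 × (1 - 1/7)
φ(2401) = 2058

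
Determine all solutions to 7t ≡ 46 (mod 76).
50

Since gcd(7, 76) = 1 divides 46, a solution exists.
Multiply both sides by the inverse of 7 mod 76:
  7^(-1) mod 76 = 11
  x ≡ 11 × 46 ≡ 506 ≡ 50 (mod 76)
Verification: 7 × 50 = 350 = 4 × 76 + 46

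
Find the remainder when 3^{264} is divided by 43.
By Fermat: 3^{42} ≡ 1 (mod 43). 264 = 6×42 + 12. So 3^{264} ≡ 3^{12} ≡ 4 (mod 43)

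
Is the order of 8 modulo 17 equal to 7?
No, the actual order is 8, not 7.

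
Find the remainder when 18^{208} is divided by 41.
By Fermat: 18^{40} ≡ 1 (mod 41). 208 = 5×40 + 8. So 18^{208} ≡ 18^{8} ≡ 10 (mod 41)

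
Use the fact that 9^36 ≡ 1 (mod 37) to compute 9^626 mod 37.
By Fermat: 9^{36} ≡ 1 (mod 37). 626 ≡ 14 (mod 36). So 9^{626} ≡ 9^{14} ≡ 34 (mod 37)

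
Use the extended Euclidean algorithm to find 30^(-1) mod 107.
Extended GCD: 30(25) + 107(-7) = 1. So 30^(-1) ≡ 25 ≡ 25 (mod 107). Verify: 30 × 25 = 750 ≡ 1 (mod 107)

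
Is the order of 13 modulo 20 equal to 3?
No, the actual order is 4, not 3.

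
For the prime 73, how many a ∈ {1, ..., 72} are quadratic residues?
For prime 73, there are (p-1)/2 = (73-1)/2 = 36 quadratic residues (excluding 0).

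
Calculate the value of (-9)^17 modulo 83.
Using repeated squaring. (-9) ≡ 74 (mod 83). 17 = 16 + 1 (binary 10001). Repeated squaring mod 83: 74^1 ≡ 74; 74^2 ≡ 74² = 5476 ≡ 81; 74^4 ≡ 81² = 6561 ≡ 4; 74^8 ≡ 4² = 16 ≡ 16; 74^16 ≡ 16² = 256 ≡ 7. Multiply: (-9)^17 ≡ 74^16 × 74^1 ≡ 7 × 74 (mod 83): 7 × 74 = 518 ≡ 20. So (-9)^17 ≡ 20 (mod 83).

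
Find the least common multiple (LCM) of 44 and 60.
660

First find GCD(44, 60) using the Euclidean algorithm:
44 = 0 × 60 + 44
60 = 1 × 44 + 16
44 = 2 × 16 + 12
16 = 1 × 12 + 4
12 = 3 × 4 + 0
GCD(44, 60) = 4

LCM formula: LCM(a, b) = (a × b) / GCD(a, b)
LCM(44, 60) = (44 × 60) / 4
LCM(44, 60) = 2640 / 4
LCM(44, 60) = 660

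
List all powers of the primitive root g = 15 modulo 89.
g^1, g^2, ..., g^{88} mod 89: {15, 47, 82, 73, 27, 49, 23, 78, 13, 17, 77, 87, 59, 84, 14, 32, 35, 80, 43, 22, 63, 55, 24, 4, 60, 10, 61, 25, 19, 18, 3, 45, 52, 68, 41, 81, 58, 69, 56, 39, 51, 53, 83, 88, 74, 42, 7, 16, 62, 40, 66, 11, 76, 72, 12, 2, 30, 5, 75, 57, 54, 9, 46, 67, 26, 34, 65, 85, 29, 79, 28, 64, 70, 71, 86, 44, 37, 21, 48, 8, 31, 20, 33, 50, 38, 36, 6, 1}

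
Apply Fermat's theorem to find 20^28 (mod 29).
By Fermat's Little Theorem, 20^{28} ≡ 1 (mod 29) since 29 is prime and gcd(20, 29) = 1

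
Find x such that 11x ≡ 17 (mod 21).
13

Since gcd(11, 21) = 1 divides 17, a solution exists.
Multiply both sides by the inverse of 11 mod 21:
  11^(-1) mod 21 = 2
  x ≡ 2 × 17 ≡ 34 ≡ 13 (mod 21)
Verification: 11 × 13 = 143 = 6 × 21 + 17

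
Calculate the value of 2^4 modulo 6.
4 = 4 (binary 100). Repeated squaring mod 6: 2^1 ≡ 2; 2^2 ≡ 2² = 4 ≡ 4; 2^4 ≡ 4² = 16 ≡ 4. So 2^4 ≡ 4 (mod 6).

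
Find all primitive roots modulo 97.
Primitive roots mod 97: {5, 7, 10, 13, 14, 15, 17, 21, 23, 26, 29, 37, 38, 39, 40, 41, 56, 57, 58, 59, 60, 68, 71, 74, 76, 80, 82, 83, 84, 87, 90, 92}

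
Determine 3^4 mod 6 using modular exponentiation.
4 = 4 (binary 100). Repeated squaring mod 6: 3^1 ≡ 3; 3^2 ≡ 3² = 9 ≡ 3; 3^4 ≡ 3² = 9 ≡ 3. So 3^4 ≡ 3 (mod 6).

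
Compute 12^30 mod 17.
Using Fermat: 12^{16} ≡ 1 (mod 17). 30 ≡ 14 (mod 16). So 12^{30} ≡ 12^{14} ≡ 15 (mod 17)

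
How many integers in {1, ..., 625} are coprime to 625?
500

Prime factorization: 625 = 5^4
Using the formula φ(n) = n × Π(1 - 1/p) for each prime factor p:
φ(625) = 625 × (1 - 1/5)
φ(625) = 500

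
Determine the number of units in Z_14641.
13310

Prime factorization: 14641 = 11^4
Using the formula φ(n) = n × Π(1 - 1/p) for each prime factor p:
φ(14641) = 14641 × (1 - 1/11)
φ(14641) = 13310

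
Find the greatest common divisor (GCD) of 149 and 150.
1

Using the Euclidean algorithm:
149 = 0 × 150 + 149
150 = 1 × 149 + 1
149 = 149 × 1 + 0

GCD(149, 150) = 1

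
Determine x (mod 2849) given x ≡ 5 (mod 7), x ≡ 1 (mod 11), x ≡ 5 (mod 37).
782

Using the Chinese Remainder Theorem:
M = product of moduli = 2849
For equation 1: M_1 = 407, 407 ≡ 1 (mod 7), inverse of 407 mod 7 is 1 (check: 1 × 1 = 1 ≡ 1 (mod 7))
For equation 2: M_2 = 259, 259 ≡ 6 (mod 11), inverse of 259 mod 11 is 2 (check: 6 × 2 = 12 ≡ 1 (mod 11))
For equation 3: M_3 = 77, 77 ≡ 3 (mod 37), inverse of 77 mod 37 is 25 (check: 3 × 25 = 75 ≡ 1 (mod 37))
Combine: x ≡ Σ r_i×M_i×(M_i⁻¹ mod m_i) = 5×407×1 + 1×259×2 + 5×77×25 = 2035 + 518 + 9625 = 12178
12178 mod 2849 = 782
x ≡ 782 (mod 2849)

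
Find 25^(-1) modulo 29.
7

Using Extended Euclidean Algorithm:
gcd(25, 29) = 1
Bezout coefficients: 25 × 7 + 29 × -6 = 1
So 25 × 7 ≡ 1 (mod 29)
The inverse is 7 mod 29 = 7
Verification: 25 × 7 = 175 = 6 × 29 + 1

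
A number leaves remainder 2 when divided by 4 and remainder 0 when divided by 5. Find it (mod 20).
M = 4 × 5 = 20. M₁ = 5, y₁ ≡ 1 (mod 4). M₂ = 4, y₂ ≡ 4 (mod 5). k = 2×5×1 + 0×4×4 ≡ 10 (mod 20)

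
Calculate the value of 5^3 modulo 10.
3 = 2 + 1 (binary 11). Repeated squaring mod 10: 5^1 ≡ 5; 5^2 ≡ 5² = 25 ≡ 5. Multiply: 5^3 = 5^2 × 5^1 ≡ 5 × 5 (mod 10): 5 × 5 = 25 ≡ 5. So 5^3 ≡ 5 (mod 10).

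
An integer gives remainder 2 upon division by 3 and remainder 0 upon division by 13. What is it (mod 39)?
M = 3 × 13 = 39. M₁ = 13, y₁ ≡ 1 (mod 3). M₂ = 3, y₂ ≡ 9 (mod 13). x = 2×13×1 + 0×3×9 ≡ 26 (mod 39). The smallest positive such number is 26.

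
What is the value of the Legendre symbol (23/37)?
(23/37) = 23^{18} mod 37 = -1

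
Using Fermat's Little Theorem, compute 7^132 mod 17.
By Fermat: 7^{16} ≡ 1 (mod 17). 132 = 8×16 + 4. So 7^{132} ≡ 7^{4} ≡ 4 (mod 17)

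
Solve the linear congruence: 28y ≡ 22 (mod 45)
4

Since gcd(28, 45) = 1 divides 22, a solution exists.
Multiply both sides by the inverse of 28 mod 45:
  28^(-1) mod 45 = 37
  x ≡ 37 × 22 ≡ 814 ≡ 4 (mod 45)
Verification: 28 × 4 = 112 = 2 × 45 + 22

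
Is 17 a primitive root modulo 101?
No

To verify, check if 17^(100/q) ≢ 1 (mod 101) for each prime divisor q of 100
Divisors of 100 = 100: [1, 2, 4, 5, 10, 20, 25, 50, 100]
  17^(100/2) = 17^50 ≡ 1 (mod 101)
  17^(100/5) = 17^20 ≡ 1 (mod 101)
Conclusion: 17 is not a primitive root modulo 101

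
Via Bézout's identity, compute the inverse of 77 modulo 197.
Extended GCD: 77(87) + 197(-34) = 1. So 77^(-1) ≡ 87 ≡ 87 (mod 197). Verify: 77 × 87 = 6699 ≡ 1 (mod 197)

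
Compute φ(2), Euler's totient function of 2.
1

Prime factorization: 2 = 2
Using the formula φ(n) = n × Π(1 - 1/p) for each prime factor p:
φ(2) = 2 × (1 - 1/2)
φ(2) = 1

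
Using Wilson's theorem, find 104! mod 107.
(106)! = (104)! × (105) × (106) ≡ -1 (mod 107). So (104)! ≡ -1 × [(106)(105)]^(-1) ≡ 53 (mod 107)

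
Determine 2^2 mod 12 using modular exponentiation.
2 = 2 (binary 10). Repeated squaring mod 12: 2^1 ≡ 2; 2^2 ≡ 2² = 4 ≡ 4. So 2^2 ≡ 4 (mod 12).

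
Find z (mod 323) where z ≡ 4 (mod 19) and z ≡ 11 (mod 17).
M = 19 × 17 = 323. M₁ = 17, y₁ ≡ 9 (mod 19). M₂ = 19, y₂ ≡ 9 (mod 17). z = 4×17×9 + 11×19×9 ≡ 232 (mod 323)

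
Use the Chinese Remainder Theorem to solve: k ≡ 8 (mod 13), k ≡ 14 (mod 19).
242

Using the Chinese Remainder Theorem:
M = product of moduli = 247
For equation 1: M_1 = 19, 19 ≡ 6 (mod 13), inverse of 19 mod 13 is 11 (check: 6 × 11 = 66 ≡ 1 (mod 13))
For equation 2: M_2 = 13, 13 ≡ 13 (mod 19), inverse of 13 mod 19 is 3 (check: 13 × 3 = 39 ≡ 1 (mod 19))
Combine: k ≡ Σ r_i×M_i×(M_i⁻¹ mod m_i) = 8×19×11 + 14×13×3 = 1672 + 546 = 2218
2218 mod 247 = 242
k ≡ 242 (mod 247)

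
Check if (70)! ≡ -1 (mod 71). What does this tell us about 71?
(70)! mod 71 = 70. Since this equals -1 (mod 71), Wilson confirms 71 is prime.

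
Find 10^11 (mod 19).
Using repeated squaring. 11 = 8 + 2 + 1 (binary 1011). Repeated squaring mod 19: 10^1 ≡ 10; 10^2 ≡ 10² = 100 ≡ 5; 10^4 ≡ 5² = 25 ≡ 6; 10^8 ≡ 6² = 36 ≡ 17. Multiply: 10^11 = 10^8 × 10^2 × 10^1 ≡ 17 × 5 × 10 (mod 19): 17 × 5 = 85 ≡ 9; 9 × 10 = 90 ≡ 14. So 10^11 ≡ 14 (mod 19).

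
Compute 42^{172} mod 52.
16

Using successive squaring:
Binary expansion of 172: 10101100
Powers of 42 mod 52 (each is the square of the previous):
  42^1 ≡ 42 (mod 52)
  42^2 ≡ 42² = 1764 ≡ 48 (mod 52)
  42^4 ≡ 48² = 2304 ≡ 16 (mod 52)
  42^8 ≡ 16² = 256 ≡ 48 (mod 52)
  42^16 ≡ 48² = 2304 ≡ 16 (mod 52)
  42^32 ≡ 16² = 256 ≡ 48 (mod 52)
  42^64 ≡ 48² = 2304 ≡ 16 (mod 52)
  42^128 ≡ 16² = 256 ≡ 48 (mod 52)
172 = 128 + 32 + 8 + 4, so 42^172 = 42^128 × 42^32 × 42^8 × 42^4 ≡ 48 × 48 × 48 × 16 (mod 52)
Multiplying step by step:
  48 × 48 = 2304 ≡ 16 (mod 52)
  16 × 48 = 768 ≡ 40 (mod 52)
  40 × 16 = 640 ≡ 16 (mod 52)
Result: 42^172 ≡ 16 (mod 52)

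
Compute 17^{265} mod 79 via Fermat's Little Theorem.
69

By Fermat's Little Theorem, a^(p-1) ≡ 1 (mod p) for prime p and gcd(a, p) = 1
Here p = 79, so 17^78 ≡ 1 (mod 79)
We can reduce the exponent: 265 mod 78 = 31
So 17^265 ≡ 17^31 (mod 79)
Computing: 17^31 mod 79 = 69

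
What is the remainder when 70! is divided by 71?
By Wilson's theorem, (70)! ≡ -1 ≡ 70 (mod 71)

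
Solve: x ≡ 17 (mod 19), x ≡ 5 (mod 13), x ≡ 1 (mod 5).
M = 19 × 13 × 5 = 1235. M₁ = 65, y₁ ≡ 12 (mod 19). M₂ = 95, y₂ ≡ 10 (mod 13). M₃ = 247, y₃ ≡ 3 (mod 5). x = 17×65×12 + 5×95×10 + 1×247×3 ≡ 226 (mod 1235)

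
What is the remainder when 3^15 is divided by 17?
Using repeated squaring. 15 = 8 + 4 + 2 + 1 (binary 1111). Repeated squaring mod 17: 3^1 ≡ 3; 3^2 ≡ 3² = 9 ≡ 9; 3^4 ≡ 9² = 81 ≡ 13; 3^8 ≡ 13² = 169 ≡ 16. Multiply: 3^15 = 3^8 × 3^4 × 3^2 × 3^1 ≡ 16 × 13 × 9 × 3 (mod 17): 16 × 13 = 208 ≡ 4; 4 × 9 = 36 ≡ 2; 2 × 3 = 6 ≡ 6. So 3^15 ≡ 6 (mod 17).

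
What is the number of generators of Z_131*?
Number of primitive roots mod 131 = φ(130) = 48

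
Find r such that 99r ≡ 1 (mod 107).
99^(-1) ≡ 40 (mod 107). Verification: 99 × 40 = 3960 ≡ 1 (mod 107)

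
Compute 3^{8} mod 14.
9

Using successive squaring:
Binary expansion of 8: 1000
Powers of 3 mod 14 (each is the square of the previous):
  3^1 ≡ 3 (mod 14)
  3^2 ≡ 3² = 9 ≡ 9 (mod 14)
  3^4 ≡ 9² = 81 ≡ 11 (mod 14)
  3^8 ≡ 11² = 121 ≡ 9 (mod 14)
8 is a power of 2, so 3^8 is the last square: ≡ 9 (mod 14)
Result: 3^8 ≡ 9 (mod 14)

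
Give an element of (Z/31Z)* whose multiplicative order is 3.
5 has order 3 mod 31 since 5^{3} ≡ 1 (mod 31) and no smaller power works.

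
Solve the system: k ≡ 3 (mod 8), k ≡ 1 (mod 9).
M = 8 × 9 = 72. M₁ = 9, y₁ ≡ 1 (mod 8). M₂ = 8, y₂ ≡ 8 (mod 9). k = 3×9×1 + 1×8×8 ≡ 19 (mod 72)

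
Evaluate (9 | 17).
(9/17) = 9^{8} mod 17 = 1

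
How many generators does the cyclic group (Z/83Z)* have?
40

The number of primitive roots modulo p is φ(p-1) = φ(82)
φ(82) = 40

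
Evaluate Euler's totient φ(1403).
1320

Prime factorization: 1403 = 23 × 61
Using the formula φ(n) = n × Π(1 - 1/p) for each prime factor p:
φ(1403) = 1403 × (1 - 1/23) × (1 - 1/61)
φ(1403) = 1320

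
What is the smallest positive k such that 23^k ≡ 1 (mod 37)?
Powers of 23 mod 37: 23^1≡23, 23^2≡11, 23^3≡31, 23^4≡10, 23^5≡8, 23^6≡36, 23^7≡14, 23^8≡26, 23^9≡6, 23^10≡27, 23^11≡29, 23^12≡1. Order = 12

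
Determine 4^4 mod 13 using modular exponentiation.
4 = 4 (binary 100). Repeated squaring mod 13: 4^1 ≡ 4; 4^2 ≡ 4² = 16 ≡ 3; 4^4 ≡ 3² = 9 ≡ 9. So 4^4 ≡ 9 (mod 13).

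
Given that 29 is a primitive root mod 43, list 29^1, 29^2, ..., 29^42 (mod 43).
g^1, g^2, ..., g^{42} mod 43: {29, 24, 8, 17, 20, 21, 7, 31, 39, 13, 33, 11, 18, 6, 2, 15, 5, 16, 34, 40, 42, 14, 19, 35, 26, 23, 22, 36, 12, 4, 30, 10, 32, 25, 37, 41, 28, 38, 27, 9, 3, 1}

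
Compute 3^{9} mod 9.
0

Using successive squaring:
Binary expansion of 9: 1001
Powers of 3 mod 9 (each is the square of the previous):
  3^1 ≡ 3 (mod 9)
  3^2 ≡ 3² = 9 ≡ 0 (mod 9)
  3^4 ≡ 0² = 0 ≡ 0 (mod 9)
  3^8 ≡ 0² = 0 ≡ 0 (mod 9)
9 = 8 + 1, so 3^9 = 3^8 × 3^1 ≡ 0 × 3 (mod 9)
Multiplying step by step:
  0 × 3 = 0 ≡ 0 (mod 9)
Result: 3^9 ≡ 0 (mod 9)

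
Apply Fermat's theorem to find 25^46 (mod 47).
By Fermat's Little Theorem, 25^{46} ≡ 1 (mod 47) since 47 is prime and gcd(25, 47) = 1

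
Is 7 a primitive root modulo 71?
Yes

To verify, check if 7^(70/q) ≢ 1 (mod 71) for each prime divisor q of 70
Divisors of 70 = 70: [1, 2, 5, 7, 10, 14, 35, 70]
  7^(70/2) = 7^35 ≡ 70 (mod 71)
  7^(70/5) = 7^14 ≡ 54 (mod 71)
  7^(70/7) = 7^10 ≡ 45 (mod 71)
Conclusion: 7 is a primitive root modulo 71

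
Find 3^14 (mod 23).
Using repeated squaring. 14 = 8 + 4 + 2 (binary 1110). Repeated squaring mod 23: 3^1 ≡ 3; 3^2 ≡ 3² = 9 ≡ 9; 3^4 ≡ 9² = 81 ≡ 12; 3^8 ≡ 12² = 144 ≡ 6. Multiply: 3^14 = 3^8 × 3^4 × 3^2 ≡ 6 × 12 × 9 (mod 23): 6 × 12 = 72 ≡ 3; 3 × 9 = 27 ≡ 4. So 3^14 ≡ 4 (mod 23).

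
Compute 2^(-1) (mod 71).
36

Using Extended Euclidean Algorithm:
gcd(2, 71) = 1
Bezout coefficients: 2 × -35 + 71 × 1 = 1
So 2 × -35 ≡ 1 (mod 71)
The inverse is -35 mod 71 = 36
Verification: 2 × 36 = 72 = 1 × 71 + 1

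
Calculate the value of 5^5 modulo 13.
5 = 4 + 1 (binary 101). Repeated squaring mod 13: 5^1 ≡ 5; 5^2 ≡ 5² = 25 ≡ 12; 5^4 ≡ 12² = 144 ≡ 1. Multiply: 5^5 = 5^4 × 5^1 ≡ 1 × 5 (mod 13): 1 × 5 = 5 ≡ 5. So 5^5 ≡ 5 (mod 13).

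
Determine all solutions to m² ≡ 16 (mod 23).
The square roots of 16 mod 23 are 4 and 19. Verify: 4² = 16 ≡ 16 (mod 23)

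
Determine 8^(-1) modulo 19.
8^(-1) ≡ 12 (mod 19). Verification: 8 × 12 = 96 ≡ 1 (mod 19)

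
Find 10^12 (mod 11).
Using Fermat: 10^{10} ≡ 1 (mod 11). 12 ≡ 2 (mod 10). So 10^{12} ≡ 10^{2} ≡ 1 (mod 11)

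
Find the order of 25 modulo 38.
Powers of 25 mod 38: 25^1≡25, 25^2≡17, 25^3≡7, 25^4≡23, 25^5≡5, 25^6≡11, 25^7≡9, 25^8≡35, 25^9≡1. Order = 9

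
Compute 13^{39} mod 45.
37

Using successive squaring:
Binary expansion of 39: 100111
Powers of 13 mod 45 (each is the square of the previous):
  13^1 ≡ 13 (mod 45)
  13^2 ≡ 13² = 169 ≡ 34 (mod 45)
  13^4 ≡ 34² = 1156 ≡ 31 (mod 45)
  13^8 ≡ 31² = 961 ≡ 16 (mod 45)
  13^16 ≡ 16² = 256 ≡ 31 (mod 45)
  13^32 ≡ 31² = 961 ≡ 16 (mod 45)
39 = 32 + 4 + 2 + 1, so 13^39 = 13^32 × 13^4 × 13^2 × 13^1 ≡ 16 × 31 × 34 × 13 (mod 45)
Multiplying step by step:
  16 × 31 = 496 ≡ 1 (mod 45)
  1 × 34 = 34 ≡ 34 (mod 45)
  34 × 13 = 442 ≡ 37 (mod 45)
Result: 13^39 ≡ 37 (mod 45)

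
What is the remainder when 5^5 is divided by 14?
5 = 4 + 1 (binary 101). Repeated squaring mod 14: 5^1 ≡ 5; 5^2 ≡ 5² = 25 ≡ 11; 5^4 ≡ 11² = 121 ≡ 9. Multiply: 5^5 = 5^4 × 5^1 ≡ 9 × 5 (mod 14): 9 × 5 = 45 ≡ 3. So 5^5 ≡ 3 (mod 14).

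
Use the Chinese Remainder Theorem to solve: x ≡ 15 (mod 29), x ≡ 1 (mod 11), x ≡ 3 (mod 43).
11441

Using the Chinese Remainder Theorem:
M = product of moduli = 13717
For equation 1: M_1 = 473, 473 ≡ 9 (mod 29), inverse of 473 mod 29 is 13 (check: 9 × 13 = 117 ≡ 1 (mod 29))
For equation 2: M_2 = 1247, 1247 ≡ 4 (mod 11), inverse of 1247 mod 11 is 3 (check: 4 × 3 = 12 ≡ 1 (mod 11))
For equation 3: M_3 = 319, 319 ≡ 18 (mod 43), inverse of 319 mod 43 is 12 (check: 18 × 12 = 216 ≡ 1 (mod 43))
Combine: x ≡ Σ r_i×M_i×(M_i⁻¹ mod m_i) = 15×473×13 + 1×1247×3 + 3×319×12 = 92235 + 3741 + 11484 = 107460
107460 mod 13717 = 11441
x ≡ 11441 (mod 13717)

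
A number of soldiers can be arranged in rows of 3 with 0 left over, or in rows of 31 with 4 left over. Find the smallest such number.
M = 3 × 31 = 93. M₁ = 31, y₁ ≡ 1 (mod 3). M₂ = 3, y₂ ≡ 21 (mod 31). x = 0×31×1 + 4×3×21 ≡ 66 (mod 93). The smallest positive such number is 66.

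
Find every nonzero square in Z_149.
QRs mod 149: {1, 4, 5, 6, 7, 9, 16, 17, 19, 20, 22, 24, 25, 26, 28, 29, 30, 31, 33, 35, 36, 37, 39, 42, 45, 46, 47, 49, 53, 54, 61, 63, 64, 67, 68, 69, 73, 76, 80, 81, 82, 85, 86, 88, 95, 96, 100, 102, 103, 104, 107, 110, 112, 113, 114, 116, 118, 119, 120, 121, 123, 124, 125, 127, 129, 130, 132, 133, 140, 142, 143, 144, 145, 148}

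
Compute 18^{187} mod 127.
49

Using successive squaring:
Binary expansion of 187: 10111011
Powers of 18 mod 127 (each is the square of the previous):
  18^1 ≡ 18 (mod 127)
  18^2 ≡ 18² = 324 ≡ 70 (mod 127)
  18^4 ≡ 70² = 4900 ≡ 74 (mod 127)
  18^8 ≡ 74² = 5476 ≡ 15 (mod 127)
  18^16 ≡ 15² = 225 ≡ 98 (mod 127)
  18^32 ≡ 98² = 9604 ≡ 79 (mod 127)
  18^64 ≡ 79² = 6241 ≡ 18 (mod 127)
  18^128 ≡ 18² = 324 ≡ 70 (mod 127)
187 = 128 + 32 + 16 + 8 + 2 + 1, so 18^187 = 18^128 × 18^32 × 18^16 × 18^8 × 18^2 × 18^1 ≡ 70 × 79 × 98 × 15 × 70 × 18 (mod 127)
Multiplying step by step:
  70 × 79 = 5530 ≡ 69 (mod 127)
  69 × 98 = 6762 ≡ 31 (mod 127)
  31 × 15 = 465 ≡ 84 (mod 127)
  84 × 70 = 5880 ≡ 38 (mod 127)
  38 × 18 = 684 ≡ 49 (mod 127)
Result: 18^187 ≡ 49 (mod 127)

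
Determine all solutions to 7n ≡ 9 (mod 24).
15

Since gcd(7, 24) = 1 divides 9, a solution exists.
Multiply both sides by the inverse of 7 mod 24:
  7^(-1) mod 24 = 7
  x ≡ 7 × 9 ≡ 63 ≡ 15 (mod 24)
Verification: 7 × 15 = 105 = 4 × 24 + 9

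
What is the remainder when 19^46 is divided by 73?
Using repeated squaring. 46 = 32 + 8 + 4 + 2 (binary 101110). Repeated squaring mod 73: 19^1 ≡ 19; 19^2 ≡ 19² = 361 ≡ 69; 19^4 ≡ 69² = 4761 ≡ 16; 19^8 ≡ 16² = 256 ≡ 37; 19^16 ≡ 37² = 1369 ≡ 55; 19^32 ≡ 55² = 3025 ≡ 32. Multiply: 19^46 = 19^32 × 19^8 × 19^4 × 19^2 ≡ 32 × 37 × 16 × 69 (mod 73): 32 × 37 = 1184 ≡ 16; 16 × 16 = 256 ≡ 37; 37 × 69 = 2553 ≡ 71. So 19^46 ≡ 71 (mod 73).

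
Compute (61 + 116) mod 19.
6

(61 + 116) = 177
177 mod 19 = 6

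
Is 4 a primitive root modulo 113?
No

To verify, check if 4^(112/q) ≢ 1 (mod 113) for each prime divisor q of 112
Divisors of 112 = 112: [1, 2, 4, 7, 8, 14, 16, 28, 56, 112]
  4^(112/2) = 4^56 ≡ 1 (mod 113)
  4^(112/7) = 4^16 ≡ 16 (mod 113)
Conclusion: 4 is not a primitive root modulo 113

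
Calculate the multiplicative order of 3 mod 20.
Powers of 3 mod 20: 3^1≡3, 3^2≡9, 3^3≡7, 3^4≡1. Order = 4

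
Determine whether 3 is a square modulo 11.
By Euler's criterion: 3^{5} ≡ 1 (mod 11). Since this equals 1, 3 is a QR.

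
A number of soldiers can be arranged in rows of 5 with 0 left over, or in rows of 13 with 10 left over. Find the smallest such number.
M = 5 × 13 = 65. M₁ = 13, y₁ ≡ 2 (mod 5). M₂ = 5, y₂ ≡ 8 (mod 13). r = 0×13×2 + 10×5×8 ≡ 10 (mod 65). The smallest positive such number is 10.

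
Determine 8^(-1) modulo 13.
8^(-1) ≡ 5 (mod 13). Verification: 8 × 5 = 40 ≡ 1 (mod 13)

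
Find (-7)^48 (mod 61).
Using repeated squaring. (-7) ≡ 54 (mod 61). 48 = 32 + 16 (binary 110000). Repeated squaring mod 61: 54^1 ≡ 54; 54^2 ≡ 54² = 2916 ≡ 49; 54^4 ≡ 49² = 2401 ≡ 22; 54^8 ≡ 22² = 484 ≡ 57; 54^16 ≡ 57² = 3249 ≡ 16; 54^32 ≡ 16² = 256 ≡ 12. Multiply: (-7)^48 ≡ 54^32 × 54^16 ≡ 12 × 16 (mod 61): 12 × 16 = 192 ≡ 9. So (-7)^48 ≡ 9 (mod 61).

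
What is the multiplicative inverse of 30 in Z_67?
38

Using Extended Euclidean Algorithm:
gcd(30, 67) = 1
Bezout coefficients: 30 × -29 + 67 × 13 = 1
So 30 × -29 ≡ 1 (mod 67)
The inverse is -29 mod 67 = 38
Verification: 30 × 38 = 1140 = 17 × 67 + 1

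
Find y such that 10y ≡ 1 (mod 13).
10^(-1) ≡ 4 (mod 13). Verification: 10 × 4 = 40 ≡ 1 (mod 13)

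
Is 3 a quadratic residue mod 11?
By Euler's criterion: 3^{5} ≡ 1 (mod 11). Since this equals 1, 3 is a QR.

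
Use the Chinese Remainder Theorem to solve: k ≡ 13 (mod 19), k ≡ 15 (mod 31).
108

Using the Chinese Remainder Theorem:
M = product of moduli = 589
For equation 1: M_1 = 31, 31 ≡ 12 (mod 19), inverse of 31 mod 19 is 8 (check: 12 × 8 = 96 ≡ 1 (mod 19))
For equation 2: M_2 = 19, 19 ≡ 19 (mod 31), inverse of 19 mod 31 is 18 (check: 19 × 18 = 342 ≡ 1 (mod 31))
Combine: k ≡ Σ r_i×M_i×(M_i⁻¹ mod m_i) = 13×31×8 + 15×19×18 = 3224 + 5130 = 8354
8354 mod 589 = 108
k ≡ 108 (mod 589)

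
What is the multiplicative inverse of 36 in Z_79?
36^(-1) ≡ 11 (mod 79). Verification: 36 × 11 = 396 ≡ 1 (mod 79)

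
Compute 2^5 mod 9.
5 = 4 + 1 (binary 101). Repeated squaring mod 9: 2^1 ≡ 2; 2^2 ≡ 2² = 4 ≡ 4; 2^4 ≡ 4² = 16 ≡ 7. Multiply: 2^5 = 2^4 × 2^1 ≡ 7 × 2 (mod 9): 7 × 2 = 14 ≡ 5. So 2^5 ≡ 5 (mod 9).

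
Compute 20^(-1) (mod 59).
20^(-1) ≡ 3 (mod 59). Verification: 20 × 3 = 60 ≡ 1 (mod 59)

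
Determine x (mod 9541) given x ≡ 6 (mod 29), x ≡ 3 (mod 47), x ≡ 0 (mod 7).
238

Using the Chinese Remainder Theorem:
M = product of moduli = 9541
For equation 1: M_1 = 329, 329 ≡ 10 (mod 29), inverse of 329 mod 29 is 3 (check: 10 × 3 = 30 ≡ 1 (mod 29))
For equation 2: M_2 = 203, 203 ≡ 15 (mod 47), inverse of 203 mod 47 is 22 (check: 15 × 22 = 330 ≡ 1 (mod 47))
For equation 3: M_3 = 1363, 1363 ≡ 5 (mod 7), inverse of 1363 mod 7 is 3 (check: 5 × 3 = 15 ≡ 1 (mod 7))
Combine: x ≡ Σ r_i×M_i×(M_i⁻¹ mod m_i) = 6×329×3 + 3×203×22 + 0×1363×3 = 5922 + 13398 + 0 = 19320
19320 mod 9541 = 238
x ≡ 238 (mod 9541)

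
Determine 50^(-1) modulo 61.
50^(-1) ≡ 11 (mod 61). Verification: 50 × 11 = 550 ≡ 1 (mod 61)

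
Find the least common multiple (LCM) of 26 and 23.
598

First find GCD(26, 23) using the Euclidean algorithm:
26 = 1 × 23 + 3
23 = 7 × 3 + 2
3 = 1 × 2 + 1
2 = 2 × 1 + 0
GCD(26, 23) = 1

LCM formula: LCM(a, b) = (a × b) / GCD(a, b)
LCM(26, 23) = (26 × 23) / 1
LCM(26, 23) = 598 / 1
LCM(26, 23) = 598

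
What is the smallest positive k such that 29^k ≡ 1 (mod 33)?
Powers of 29 mod 33: 29^1≡29, 29^2≡16, 29^3≡2, 29^4≡25, 29^5≡32, 29^6≡4, 29^7≡17, 29^8≡31, 29^9≡8, 29^10≡1. Order = 10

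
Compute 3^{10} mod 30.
9

Using successive squaring:
Binary expansion of 10: 1010
Powers of 3 mod 30 (each is the square of the previous):
  3^1 ≡ 3 (mod 30)
  3^2 ≡ 3² = 9 ≡ 9 (mod 30)
  3^4 ≡ 9² = 81 ≡ 21 (mod 30)
  3^8 ≡ 21² = 441 ≡ 21 (mod 30)
10 = 8 + 2, so 3^10 = 3^8 × 3^2 ≡ 21 × 9 (mod 30)
Multiplying step by step:
  21 × 9 = 189 ≡ 9 (mod 30)
Result: 3^10 ≡ 9 (mod 30)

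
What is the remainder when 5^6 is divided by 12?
6 = 4 + 2 (binary 110). Repeated squaring mod 12: 5^1 ≡ 5; 5^2 ≡ 5² = 25 ≡ 1; 5^4 ≡ 1² = 1 ≡ 1. Multiply: 5^6 = 5^4 × 5^2 ≡ 1 × 1 (mod 12): 1 × 1 = 1 ≡ 1. So 5^6 ≡ 1 (mod 12).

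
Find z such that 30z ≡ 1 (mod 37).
30^(-1) ≡ 21 (mod 37). Verification: 30 × 21 = 630 ≡ 1 (mod 37)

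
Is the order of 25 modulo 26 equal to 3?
No, the actual order is 2, not 3.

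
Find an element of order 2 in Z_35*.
6 has order 2 mod 35 since 6^{2} ≡ 1 (mod 35) and no smaller power works.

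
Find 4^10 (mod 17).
10 = 8 + 2 (binary 1010). Repeated squaring mod 17: 4^1 ≡ 4; 4^2 ≡ 4² = 16 ≡ 16; 4^4 ≡ 16² = 256 ≡ 1; 4^8 ≡ 1² = 1 ≡ 1. Multiply: 4^10 = 4^8 × 4^2 ≡ 1 × 16 (mod 17): 1 × 16 = 16 ≡ 16. So 4^10 ≡ 16 (mod 17).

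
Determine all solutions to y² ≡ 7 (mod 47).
The square roots of 7 mod 47 are 17 and 30. Verify: 17² = 289 ≡ 7 (mod 47)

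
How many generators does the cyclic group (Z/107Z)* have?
52

The number of primitive roots modulo p is φ(p-1) = φ(106)
φ(106) = 52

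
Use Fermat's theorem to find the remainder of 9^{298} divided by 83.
44

By Fermat's Little Theorem, a^(p-1) ≡ 1 (mod p) for prime p and gcd(a, p) = 1
Here p = 83, so 9^82 ≡ 1 (mod 83)
We can reduce the exponent: 298 mod 82 = 52
So 9^298 ≡ 9^52 (mod 83)
Computing: 9^52 mod 83 = 44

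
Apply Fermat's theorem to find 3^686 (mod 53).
By Fermat: 3^{52} ≡ 1 (mod 53). 686 ≡ 10 (mod 52). So 3^{686} ≡ 3^{10} ≡ 7 (mod 53)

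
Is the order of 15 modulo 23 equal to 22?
Yes, ord_23(15) = 22.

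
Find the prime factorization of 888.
2^3 × 3 × 37

Divide by primes starting from smallest:
888 ÷ 2 = 444
444 ÷ 2 = 222
222 ÷ 2 = 111
111 ÷ 3 = 37
37 ÷ 37 = 1

888 = 2^3 × 3 × 37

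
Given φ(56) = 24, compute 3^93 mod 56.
By Euler: 3^{24} ≡ 1 (mod 56) since gcd(3, 56) = 1. 93 = 3×24 + 21. So 3^{93} ≡ 3^{21} ≡ 27 (mod 56)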